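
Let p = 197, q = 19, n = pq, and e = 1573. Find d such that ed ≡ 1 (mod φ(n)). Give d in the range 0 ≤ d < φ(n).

φ(n) = (p−1)(q−1) = 196·18 = 3528.
Need d with 1573·d ≡ 1 (mod 3528). Apply the extended Euclidean algorithm:
3528 = 2*1573 + 382
1573 = 4*382 + 45
382 = 8*45 + 22
45 = 2*22 + 1
22 = 22*1 + 0
Back-substitute:
1 = 45 − 2·22
1 = −2·382 + 17·45
1 = 17·1573 − 70·382
1 = −70·3528 + 157·1573
So 1573·157 ≡ 1 (mod 3528), hence d = 157.

157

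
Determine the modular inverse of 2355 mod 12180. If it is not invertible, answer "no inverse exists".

Euclidean algorithm on 12180, 2355:
12180 = 5×2355 + 405
2355 = 5×405 + 330
405 = 1×330 + 75
330 = 4×75 + 30
75 = 2×30 + 15
30 = 2×15 + 0
gcd(2355, 12180) = 15 ≠ 1, so 2355 has no multiplicative inverse modulo 12180.

no inverse exists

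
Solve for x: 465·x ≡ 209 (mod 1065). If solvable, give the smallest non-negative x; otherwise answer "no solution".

gcd(465, 1065):
1065 = 2×465 + 135
465 = 3×135 + 60
135 = 2×60 + 15
60 = 4×15 + 0
gcd = 15, but 15 ∤ 209, so the congruence has no solution.

no solution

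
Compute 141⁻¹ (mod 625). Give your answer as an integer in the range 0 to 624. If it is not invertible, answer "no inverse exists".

Apply the Euclidean algorithm to 625 and 141:
625 = 4×141 + 61
141 = 2×61 + 19
61 = 3×19 + 4
19 = 4×4 + 3
4 = 1×3 + 1
3 = 3×1 + 0
The gcd is 1. Working backward:
1 = 4 − 3
1 = −19 + 5·4
1 = 5·61 − 16·19
1 = −16·141 + 37·61
1 = 37·625 − 164·141
So 141·(-164) ≡ 1 (mod 625), and -164 ≡ 461 (mod 625).

461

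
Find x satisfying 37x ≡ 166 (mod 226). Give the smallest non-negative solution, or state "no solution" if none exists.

90

First find gcd(37, 226):
226 = 6×37 + 4
37 = 9×4 + 1
4 = 4×1 + 0
gcd = 1, so a unique solution mod 226 exists.
Back-substitute for the Bézout coefficients:
1 = 37 − 9·4
1 = −9·226 + 55·37
So 37·(55) ≡ 1 (mod 226), giving 37⁻¹ ≡ 55.
x ≡ 37⁻¹·166 ≡ 55·166 ≡ 90 (mod 226).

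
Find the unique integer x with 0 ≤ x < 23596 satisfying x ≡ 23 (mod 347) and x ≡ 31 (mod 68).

13903

Write x = 23 + 347·k. Then 347·k ≡ 31 − 23 ≡ 8 (mod 68).
Need 347⁻¹ mod 68. Extended Euclid on (68, 7):
68 = 9*7 + 5
7 = 1*5 + 2
5 = 2*2 + 1
2 = 2*1 + 0
Back-substitute:
1 = 5 − 2·2
1 = −2·7 + 3·5
1 = 3·68 − 29·7
347⁻¹ ≡ 39 (mod 68), so k ≡ 39·8 ≡ 40 (mod 68).
x = 23 + 347·40 = 13903.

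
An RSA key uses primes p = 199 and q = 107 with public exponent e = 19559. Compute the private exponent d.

5963

φ(n) = (p−1)(q−1) = 198·106 = 20988.
Need d with 19559·d ≡ 1 (mod 20988). Apply the extended Euclidean algorithm:
20988 = 1·19559 + 1429
19559 = 13·1429 + 982
1429 = 1·982 + 447
982 = 2·447 + 88
447 = 5·88 + 7
88 = 12·7 + 4
7 = 1·4 + 3
4 = 1·3 + 1
3 = 3·1 + 0
Back-substitute:
1 = 4 − 3
1 = −7 + 2·4
1 = 2·88 − 25·7
1 = −25·447 + 127·88
1 = 127·982 − 279·447
1 = −279·1429 + 406·982
1 = 406·19559 − 5557·1429
1 = −5557·20988 + 5963·19559
So 19559·5963 ≡ 1 (mod 20988), hence d = 5963.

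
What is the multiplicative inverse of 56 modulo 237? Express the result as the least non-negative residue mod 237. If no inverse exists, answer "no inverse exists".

Run Euclid on (237, 56):
237 = 4*56 + 13
56 = 4*13 + 4
13 = 3*4 + 1
4 = 4*1 + 0
Since gcd(56, 237) = 1, back-substitute to write 1 as a combination:
1 = 13 − 3·4
1 = −3·56 + 13·13
1 = 13·237 − 55·56
So 56·(-55) ≡ 1 (mod 237), and -55 ≡ 182 (mod 237).

182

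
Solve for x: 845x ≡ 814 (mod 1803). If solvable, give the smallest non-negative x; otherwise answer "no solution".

560

First find gcd(845, 1803):
1803 = 2*845 + 113
845 = 7*113 + 54
113 = 2*54 + 5
54 = 10*5 + 4
5 = 1*4 + 1
4 = 4*1 + 0
gcd = 1, so a unique solution mod 1803 exists.
Back-substitute for the Bézout coefficients:
1 = 5 − 4
1 = −54 + 11·5
1 = 11·113 − 23·54
1 = −23·845 + 172·113
1 = 172·1803 − 367·845
So 845·(-367) ≡ 1 (mod 1803), giving 845⁻¹ ≡ 1436.
x ≡ 845⁻¹·814 ≡ 1436·814 ≡ 560 (mod 1803).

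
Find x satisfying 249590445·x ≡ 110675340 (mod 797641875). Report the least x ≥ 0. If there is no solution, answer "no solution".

First find gcd(249590445, 797641875):
797641875 = 3·249590445 + 48870540
249590445 = 5·48870540 + 5237745
48870540 = 9·5237745 + 1730835
5237745 = 3·1730835 + 45240
1730835 = 38·45240 + 11715
45240 = 3·11715 + 10095
11715 = 1·10095 + 1620
10095 = 6·1620 + 375
1620 = 4·375 + 120
375 = 3·120 + 15
120 = 8·15 + 0
gcd = 15 and 15 | 110675340, so solutions exist. Divide through by 15: 16639363x ≡ 7378356 (mod 53176125).
Now find 16639363⁻¹ mod 53176125:
53176125 = 3·16639363 + 3258036
16639363 = 5·3258036 + 349183
3258036 = 9·349183 + 115389
349183 = 3·115389 + 3016
115389 = 38·3016 + 781
3016 = 3·781 + 673
781 = 1·673 + 108
673 = 6·108 + 25
108 = 4·25 + 8
25 = 3·8 + 1
8 = 8·1 + 0
Back-substitute:
1 = 25 − 3·8
1 = −3·108 + 13·25
1 = 13·673 − 81·108
1 = −81·781 + 94·673
1 = 94·3016 − 363·781
1 = −363·115389 + 13888·3016
1 = 13888·349183 − 42027·115389
1 = −42027·3258036 + 392131·349183
1 = 392131·16639363 − 2002682·3258036
1 = −2002682·53176125 + 6400177·16639363
So 16639363⁻¹ ≡ 6400177 (mod 53176125).
Then x ≡ 6400177·7378356 ≡ 45619512 (mod 53176125); the smallest non-negative solution is x = 45619512.

45619512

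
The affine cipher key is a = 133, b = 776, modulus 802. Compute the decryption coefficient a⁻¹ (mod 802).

199

Apply the Euclidean algorithm to 802 and 133:
802 = 6·133 + 4
133 = 33·4 + 1
4 = 4·1 + 0
Since gcd(133, 802) = 1, back-substitute to write 1 as a combination:
1 = 133 − 33·4
1 = −33·802 + 199·133
So 133·199 ≡ 1 (mod 802).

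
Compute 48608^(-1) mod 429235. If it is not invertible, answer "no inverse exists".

gcd(429235, 48608) by repeated division:
429235 = 8*48608 + 40371
48608 = 1*40371 + 8237
40371 = 4*8237 + 7423
8237 = 1*7423 + 814
7423 = 9*814 + 97
814 = 8*97 + 38
97 = 2*38 + 21
38 = 1*21 + 17
21 = 1*17 + 4
17 = 4*4 + 1
4 = 4*1 + 0
gcd = 1, so the inverse exists. Back-substitute:
1 = 17 − 4·4
1 = −4·21 + 5·17
1 = 5·38 − 9·21
1 = −9·97 + 23·38
1 = 23·814 − 193·97
1 = −193·7423 + 1760·814
1 = 1760·8237 − 1953·7423
1 = −1953·40371 + 9572·8237
1 = 9572·48608 − 11525·40371
1 = −11525·429235 + 101772·48608
So 48608·101772 ≡ 1 (mod 429235).

101772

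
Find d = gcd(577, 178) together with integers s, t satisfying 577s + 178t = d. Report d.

1

Apply Euclid's algorithm to 577 and 178:
577 = 3×178 + 43
178 = 4×43 + 6
43 = 7×6 + 1
6 = 6×1 + 0
gcd(577, 178) = 1.
Express as a combination:
1 = 43 − 7·6
1 = −7·178 + 29·43
1 = 29·577 − 94·178
So 1 = (29)·577 + (-94)·178.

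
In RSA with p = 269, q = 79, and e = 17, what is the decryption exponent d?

3689

φ(n) = (p−1)(q−1) = 268·78 = 20904.
Need d with 17·d ≡ 1 (mod 20904). Apply the extended Euclidean algorithm:
20904 = 1229*17 + 11
17 = 1*11 + 6
11 = 1*6 + 5
6 = 1*5 + 1
5 = 5*1 + 0
Back-substitute:
1 = 6 − 5
1 = −11 + 2·6
1 = 2·17 − 3·11
1 = −3·20904 + 3689·17
So 17·3689 ≡ 1 (mod 20904), hence d = 3689.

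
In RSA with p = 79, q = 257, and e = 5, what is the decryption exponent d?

11981

φ(n) = (p−1)(q−1) = 78·256 = 19968.
Need d with 5·d ≡ 1 (mod 19968). Apply the extended Euclidean algorithm:
19968 = 3993·5 + 3
5 = 1·3 + 2
3 = 1·2 + 1
2 = 2·1 + 0
Back-substitute:
1 = 3 − 2
1 = −5 + 2·3
1 = 2·19968 − 7987·5
So 5·(-7987) ≡ 1 (mod 19968), hence d ≡ -7987 ≡ 11981 (mod 19968).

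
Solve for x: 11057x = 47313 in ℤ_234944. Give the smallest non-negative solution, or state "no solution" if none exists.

First find gcd(11057, 234944):
234944 = 21·11057 + 2747
11057 = 4·2747 + 69
2747 = 39·69 + 56
69 = 1·56 + 13
56 = 4·13 + 4
13 = 3·4 + 1
4 = 4·1 + 0
gcd = 1, so a unique solution mod 234944 exists.
Back-substitute for the Bézout coefficients:
1 = 13 − 3·4
1 = −3·56 + 13·13
1 = 13·69 − 16·56
1 = −16·2747 + 637·69
1 = 637·11057 − 2564·2747
1 = −2564·234944 + 54481·11057
So 11057·(54481) ≡ 1 (mod 234944), giving 11057⁻¹ ≡ 54481.
x ≡ 11057⁻¹·47313 ≡ 54481·47313 ≡ 88929 (mod 234944).

88929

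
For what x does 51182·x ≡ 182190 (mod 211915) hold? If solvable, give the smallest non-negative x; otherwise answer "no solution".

First find gcd(51182, 211915):
211915 = 4·51182 + 7187
51182 = 7·7187 + 873
7187 = 8·873 + 203
873 = 4·203 + 61
203 = 3·61 + 20
61 = 3·20 + 1
20 = 20·1 + 0
gcd = 1, so a unique solution mod 211915 exists.
Back-substitute for the Bézout coefficients:
1 = 61 − 3·20
1 = −3·203 + 10·61
1 = 10·873 − 43·203
1 = −43·7187 + 354·873
1 = 354·51182 − 2521·7187
1 = −2521·211915 + 10438·51182
So 51182·(10438) ≡ 1 (mod 211915), giving 51182⁻¹ ≡ 10438.
x ≡ 51182⁻¹·182190 ≡ 10438·182190 ≡ 185925 (mod 211915).

185925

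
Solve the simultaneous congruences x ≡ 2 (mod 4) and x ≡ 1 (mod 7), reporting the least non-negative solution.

Write x = 2 + 4·k. Then 4·k ≡ 1 − 2 ≡ 6 (mod 7).
Need 4⁻¹ mod 7. Extended Euclid on (7, 4):
7 = 1·4 + 3
4 = 1·3 + 1
3 = 3·1 + 0
Back-substitute:
1 = 4 − 3
1 = −7 + 2·4
4⁻¹ ≡ 2 (mod 7), so k ≡ 2·6 ≡ 5 (mod 7).
x = 2 + 4·5 = 22.

22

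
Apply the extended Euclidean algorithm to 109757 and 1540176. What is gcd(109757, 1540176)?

Euclidean algorithm:
1540176 = 14·109757 + 3578
109757 = 30·3578 + 2417
3578 = 1·2417 + 1161
2417 = 2·1161 + 95
1161 = 12·95 + 21
95 = 4·21 + 11
21 = 1·11 + 10
11 = 1·10 + 1
10 = 10·1 + 0
gcd(109757, 1540176) = 1.
Working backward:
1 = 11 − 10
1 = −21 + 2·11
1 = 2·95 − 9·21
1 = −9·1161 + 110·95
1 = 110·2417 − 229·1161
1 = −229·3578 + 339·2417
1 = 339·109757 − 10399·3578
1 = −10399·1540176 + 145925·109757
So 1 = (-10399)·1540176 + (145925)·109757.

1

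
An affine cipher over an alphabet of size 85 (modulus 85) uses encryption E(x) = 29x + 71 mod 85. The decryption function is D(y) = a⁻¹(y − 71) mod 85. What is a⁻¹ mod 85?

44

Run Euclid on (85, 29):
85 = 2*29 + 27
29 = 1*27 + 2
27 = 13*2 + 1
2 = 2*1 + 0
gcd = 1, so the inverse exists. Back-substitute:
1 = 27 − 13·2
1 = −13·29 + 14·27
1 = 14·85 − 41·29
Hence 29⁻¹ ≡ -41 ≡ 44 (mod 85).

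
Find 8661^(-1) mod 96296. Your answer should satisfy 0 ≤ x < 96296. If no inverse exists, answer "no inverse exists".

76661

Run Euclid on (96296, 8661):
96296 = 11*8661 + 1025
8661 = 8*1025 + 461
1025 = 2*461 + 103
461 = 4*103 + 49
103 = 2*49 + 5
49 = 9*5 + 4
5 = 1*4 + 1
4 = 4*1 + 0
Since gcd(8661, 96296) = 1, back-substitute to write 1 as a combination:
1 = 5 − 4
1 = −49 + 10·5
1 = 10·103 − 21·49
1 = −21·461 + 94·103
1 = 94·1025 − 209·461
1 = −209·8661 + 1766·1025
1 = 1766·96296 − 19635·8661
Hence 8661⁻¹ ≡ -19635 ≡ 76661 (mod 96296).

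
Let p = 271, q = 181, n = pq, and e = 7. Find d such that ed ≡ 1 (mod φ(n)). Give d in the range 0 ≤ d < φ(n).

6943

φ(n) = (p−1)(q−1) = 270·180 = 48600.
Need d with 7·d ≡ 1 (mod 48600). Apply the extended Euclidean algorithm:
48600 = 6942·7 + 6
7 = 1·6 + 1
6 = 6·1 + 0
Back-substitute:
1 = 7 − 6
1 = −48600 + 6943·7
So 7·6943 ≡ 1 (mod 48600), hence d = 6943.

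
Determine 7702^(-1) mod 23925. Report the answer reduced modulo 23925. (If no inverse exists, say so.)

5638

Apply the Euclidean algorithm to 23925 and 7702:
23925 = 3×7702 + 819
7702 = 9×819 + 331
819 = 2×331 + 157
331 = 2×157 + 17
157 = 9×17 + 4
17 = 4×4 + 1
4 = 4×1 + 0
Since gcd(7702, 23925) = 1, back-substitute to write 1 as a combination:
1 = 17 − 4·4
1 = −4·157 + 37·17
1 = 37·331 − 78·157
1 = −78·819 + 193·331
1 = 193·7702 − 1815·819
1 = −1815·23925 + 5638·7702
So 7702·5638 ≡ 1 (mod 23925).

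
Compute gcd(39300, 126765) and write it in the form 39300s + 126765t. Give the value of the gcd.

15

Euclidean algorithm:
126765 = 3×39300 + 8865
39300 = 4×8865 + 3840
8865 = 2×3840 + 1185
3840 = 3×1185 + 285
1185 = 4×285 + 45
285 = 6×45 + 15
45 = 3×15 + 0
gcd(39300, 126765) = 15.
Express as a combination:
15 = 285 − 6·45
15 = −6·1185 + 25·285
15 = 25·3840 − 81·1185
15 = −81·8865 + 187·3840
15 = 187·39300 − 829·8865
15 = −829·126765 + 2674·39300
So 15 = (-829)·126765 + (2674)·39300.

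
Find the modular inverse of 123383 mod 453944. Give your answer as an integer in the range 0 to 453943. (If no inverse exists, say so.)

94543

gcd(453944, 123383) by repeated division:
453944 = 3·123383 + 83795
123383 = 1·83795 + 39588
83795 = 2·39588 + 4619
39588 = 8·4619 + 2636
4619 = 1·2636 + 1983
2636 = 1·1983 + 653
1983 = 3·653 + 24
653 = 27·24 + 5
24 = 4·5 + 4
5 = 1·4 + 1
4 = 4·1 + 0
Since gcd(123383, 453944) = 1, back-substitute to write 1 as a combination:
1 = 5 − 4
1 = −24 + 5·5
1 = 5·653 − 136·24
1 = −136·1983 + 413·653
1 = 413·2636 − 549·1983
1 = −549·4619 + 962·2636
1 = 962·39588 − 8245·4619
1 = −8245·83795 + 17452·39588
1 = 17452·123383 − 25697·83795
1 = −25697·453944 + 94543·123383
So 123383·94543 ≡ 1 (mod 453944).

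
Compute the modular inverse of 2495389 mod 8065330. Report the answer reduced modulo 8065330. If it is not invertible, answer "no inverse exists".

no inverse exists

Compute gcd(2495389, 8065330):
8065330 = 3*2495389 + 579163
2495389 = 4*579163 + 178737
579163 = 3*178737 + 42952
178737 = 4*42952 + 6929
42952 = 6*6929 + 1378
6929 = 5*1378 + 39
1378 = 35*39 + 13
39 = 3*13 + 0
The gcd is 13, not 1, hence no inverse exists.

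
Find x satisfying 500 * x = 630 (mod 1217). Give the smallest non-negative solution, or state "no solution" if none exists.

First find gcd(500, 1217):
1217 = 2*500 + 217
500 = 2*217 + 66
217 = 3*66 + 19
66 = 3*19 + 9
19 = 2*9 + 1
9 = 9*1 + 0
gcd = 1, so a unique solution mod 1217 exists.
Back-substitute for the Bézout coefficients:
1 = 19 − 2·9
1 = −2·66 + 7·19
1 = 7·217 − 23·66
1 = −23·500 + 53·217
1 = 53·1217 − 129·500
So 500·(-129) ≡ 1 (mod 1217), giving 500⁻¹ ≡ 1088.
x ≡ 500⁻¹·630 ≡ 1088·630 ≡ 269 (mod 1217).

269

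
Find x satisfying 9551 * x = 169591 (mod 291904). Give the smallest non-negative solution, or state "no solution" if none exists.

First find gcd(9551, 291904):
291904 = 30·9551 + 5374
9551 = 1·5374 + 4177
5374 = 1·4177 + 1197
4177 = 3·1197 + 586
1197 = 2·586 + 25
586 = 23·25 + 11
25 = 2·11 + 3
11 = 3·3 + 2
3 = 1·2 + 1
2 = 2·1 + 0
gcd = 1, so a unique solution mod 291904 exists.
Back-substitute for the Bézout coefficients:
1 = 3 − 2
1 = −11 + 4·3
1 = 4·25 − 9·11
1 = −9·586 + 211·25
1 = 211·1197 − 431·586
1 = −431·4177 + 1504·1197
1 = 1504·5374 − 1935·4177
1 = −1935·9551 + 3439·5374
1 = 3439·291904 − 105105·9551
So 9551·(-105105) ≡ 1 (mod 291904), giving 9551⁻¹ ≡ 186799.
x ≡ 9551⁻¹·169591 ≡ 186799·169591 ≡ 255705 (mod 291904).

255705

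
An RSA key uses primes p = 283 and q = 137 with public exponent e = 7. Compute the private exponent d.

5479

φ(n) = (p−1)(q−1) = 282·136 = 38352.
Need d with 7·d ≡ 1 (mod 38352). Apply the extended Euclidean algorithm:
38352 = 5478*7 + 6
7 = 1*6 + 1
6 = 6*1 + 0
Back-substitute:
1 = 7 − 6
1 = −38352 + 5479·7
So 7·5479 ≡ 1 (mod 38352), hence d = 5479.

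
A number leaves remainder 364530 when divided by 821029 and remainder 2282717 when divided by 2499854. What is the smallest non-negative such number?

1552706599489

Write x = 364530 + 821029·k. Then 821029·k ≡ 2282717 − 364530 ≡ 1918187 (mod 2499854).
Need 821029⁻¹ mod 2499854. Extended Euclid on (2499854, 821029):
2499854 = 3·821029 + 36767
821029 = 22·36767 + 12155
36767 = 3·12155 + 302
12155 = 40·302 + 75
302 = 4·75 + 2
75 = 37·2 + 1
2 = 2·1 + 0
Back-substitute:
1 = 75 − 37·2
1 = −37·302 + 149·75
1 = 149·12155 − 5997·302
1 = −5997·36767 + 18140·12155
1 = 18140·821029 − 405077·36767
1 = −405077·2499854 + 1233371·821029
821029⁻¹ ≡ 1233371 (mod 2499854), so k ≡ 1233371·1918187 ≡ 1891171 (mod 2499854).
x = 364530 + 821029·1891171 = 1552706599489.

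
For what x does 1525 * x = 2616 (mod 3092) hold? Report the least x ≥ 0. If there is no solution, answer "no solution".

2084

First find gcd(1525, 3092):
3092 = 2*1525 + 42
1525 = 36*42 + 13
42 = 3*13 + 3
13 = 4*3 + 1
3 = 3*1 + 0
gcd = 1, so a unique solution mod 3092 exists.
Back-substitute for the Bézout coefficients:
1 = 13 − 4·3
1 = −4·42 + 13·13
1 = 13·1525 − 472·42
1 = −472·3092 + 957·1525
So 1525·(957) ≡ 1 (mod 3092), giving 1525⁻¹ ≡ 957.
x ≡ 1525⁻¹·2616 ≡ 957·2616 ≡ 2084 (mod 3092).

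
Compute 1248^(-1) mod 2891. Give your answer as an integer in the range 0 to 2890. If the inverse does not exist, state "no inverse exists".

Apply the Euclidean algorithm to 2891 and 1248:
2891 = 2·1248 + 395
1248 = 3·395 + 63
395 = 6·63 + 17
63 = 3·17 + 12
17 = 1·12 + 5
12 = 2·5 + 2
5 = 2·2 + 1
2 = 2·1 + 0
The gcd is 1. Working backward:
1 = 5 − 2·2
1 = −2·12 + 5·5
1 = 5·17 − 7·12
1 = −7·63 + 26·17
1 = 26·395 − 163·63
1 = −163·1248 + 515·395
1 = 515·2891 − 1193·1248
Thus 1248·(-1193) ≡ 1 (mod 2891); reducing, -1193 mod 2891 = 1698.

1698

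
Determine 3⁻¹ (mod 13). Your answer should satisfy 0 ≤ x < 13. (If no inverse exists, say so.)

9

Extended Euclidean algorithm:
13 = 4×3 + 1
3 = 3×1 + 0
Since gcd(3, 13) = 1, back-substitute to write 1 as a combination:
1 = 13 − 4·3
Hence 3⁻¹ ≡ -4 ≡ 9 (mod 13).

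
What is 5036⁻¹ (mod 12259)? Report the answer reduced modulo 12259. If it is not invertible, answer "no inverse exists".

gcd(12259, 5036) by repeated division:
12259 = 2*5036 + 2187
5036 = 2*2187 + 662
2187 = 3*662 + 201
662 = 3*201 + 59
201 = 3*59 + 24
59 = 2*24 + 11
24 = 2*11 + 2
11 = 5*2 + 1
2 = 2*1 + 0
The gcd is 1. Working backward:
1 = 11 − 5·2
1 = −5·24 + 11·11
1 = 11·59 − 27·24
1 = −27·201 + 92·59
1 = 92·662 − 303·201
1 = −303·2187 + 1001·662
1 = 1001·5036 − 2305·2187
1 = −2305·12259 + 5611·5036
So 5036·5611 ≡ 1 (mod 12259).

5611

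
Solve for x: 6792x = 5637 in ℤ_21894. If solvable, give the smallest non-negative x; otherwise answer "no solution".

gcd(6792, 21894):
21894 = 3·6792 + 1518
6792 = 4·1518 + 720
1518 = 2·720 + 78
720 = 9·78 + 18
78 = 4·18 + 6
18 = 3·6 + 0
gcd = 6, but 6 ∤ 5637, so the congruence has no solution.

no solution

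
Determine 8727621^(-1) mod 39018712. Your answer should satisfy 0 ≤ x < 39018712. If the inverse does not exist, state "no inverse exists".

Run Euclid on (39018712, 8727621):
39018712 = 4*8727621 + 4108228
8727621 = 2*4108228 + 511165
4108228 = 8*511165 + 18908
511165 = 27*18908 + 649
18908 = 29*649 + 87
649 = 7*87 + 40
87 = 2*40 + 7
40 = 5*7 + 5
7 = 1*5 + 2
5 = 2*2 + 1
2 = 2*1 + 0
gcd = 1, so the inverse exists. Back-substitute:
1 = 5 − 2·2
1 = −2·7 + 3·5
1 = 3·40 − 17·7
1 = −17·87 + 37·40
1 = 37·649 − 276·87
1 = −276·18908 + 8041·649
1 = 8041·511165 − 217383·18908
1 = −217383·4108228 + 1747105·511165
1 = 1747105·8727621 − 3711593·4108228
1 = −3711593·39018712 + 16593477·8727621
So 8727621·16593477 ≡ 1 (mod 39018712).

16593477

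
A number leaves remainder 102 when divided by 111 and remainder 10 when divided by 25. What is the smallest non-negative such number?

435

Write x = 102 + 111·k. Then 111·k ≡ 10 − 102 ≡ 8 (mod 25).
Need 111⁻¹ mod 25. Extended Euclid on (25, 11):
25 = 2*11 + 3
11 = 3*3 + 2
3 = 1*2 + 1
2 = 2*1 + 0
Back-substitute:
1 = 3 − 2
1 = −11 + 4·3
1 = 4·25 − 9·11
111⁻¹ ≡ 16 (mod 25), so k ≡ 16·8 ≡ 3 (mod 25).
x = 102 + 111·3 = 435.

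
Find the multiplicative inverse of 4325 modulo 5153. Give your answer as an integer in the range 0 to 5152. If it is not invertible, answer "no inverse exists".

Apply the Euclidean algorithm to 5153 and 4325:
5153 = 1×4325 + 828
4325 = 5×828 + 185
828 = 4×185 + 88
185 = 2×88 + 9
88 = 9×9 + 7
9 = 1×7 + 2
7 = 3×2 + 1
2 = 2×1 + 0
The gcd is 1. Working backward:
1 = 7 − 3·2
1 = −3·9 + 4·7
1 = 4·88 − 39·9
1 = −39·185 + 82·88
1 = 82·828 − 367·185
1 = −367·4325 + 1917·828
1 = 1917·5153 − 2284·4325
Hence 4325⁻¹ ≡ -2284 ≡ 2869 (mod 5153).

2869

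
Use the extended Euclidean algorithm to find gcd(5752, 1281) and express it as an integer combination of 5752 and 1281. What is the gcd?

1

Euclidean algorithm:
5752 = 4×1281 + 628
1281 = 2×628 + 25
628 = 25×25 + 3
25 = 8×3 + 1
3 = 3×1 + 0
gcd(5752, 1281) = 1.
Express as a combination:
1 = 25 − 8·3
1 = −8·628 + 201·25
1 = 201·1281 − 410·628
1 = −410·5752 + 1841·1281
So 1 = (-410)·5752 + (1841)·1281.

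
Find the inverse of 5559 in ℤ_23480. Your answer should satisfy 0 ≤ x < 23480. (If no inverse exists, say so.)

Extended Euclidean algorithm:
23480 = 4·5559 + 1244
5559 = 4·1244 + 583
1244 = 2·583 + 78
583 = 7·78 + 37
78 = 2·37 + 4
37 = 9·4 + 1
4 = 4·1 + 0
gcd = 1, so the inverse exists. Back-substitute:
1 = 37 − 9·4
1 = −9·78 + 19·37
1 = 19·583 − 142·78
1 = −142·1244 + 303·583
1 = 303·5559 − 1354·1244
1 = −1354·23480 + 5719·5559
So 5559·5719 ≡ 1 (mod 23480).

5719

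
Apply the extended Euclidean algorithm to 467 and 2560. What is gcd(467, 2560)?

Euclidean algorithm:
2560 = 5·467 + 225
467 = 2·225 + 17
225 = 13·17 + 4
17 = 4·4 + 1
4 = 4·1 + 0
gcd(467, 2560) = 1.
Back-substituting:
1 = 17 − 4·4
1 = −4·225 + 53·17
1 = 53·467 − 110·225
1 = −110·2560 + 603·467
So 1 = (-110)·2560 + (603)·467.

1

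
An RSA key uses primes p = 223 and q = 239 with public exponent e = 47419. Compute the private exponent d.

φ(n) = (p−1)(q−1) = 222·238 = 52836.
Need d with 47419·d ≡ 1 (mod 52836). Apply the extended Euclidean algorithm:
52836 = 1*47419 + 5417
47419 = 8*5417 + 4083
5417 = 1*4083 + 1334
4083 = 3*1334 + 81
1334 = 16*81 + 38
81 = 2*38 + 5
38 = 7*5 + 3
5 = 1*3 + 2
3 = 1*2 + 1
2 = 2*1 + 0
Back-substitute:
1 = 3 − 2
1 = −5 + 2·3
1 = 2·38 − 15·5
1 = −15·81 + 32·38
1 = 32·1334 − 527·81
1 = −527·4083 + 1613·1334
1 = 1613·5417 − 2140·4083
1 = −2140·47419 + 18733·5417
1 = 18733·52836 − 20873·47419
So 47419·(-20873) ≡ 1 (mod 52836), hence d ≡ -20873 ≡ 31963 (mod 52836).

31963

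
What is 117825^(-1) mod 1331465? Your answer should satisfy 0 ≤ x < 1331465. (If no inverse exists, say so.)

no inverse exists

Euclidean algorithm on 1331465, 117825:
1331465 = 11·117825 + 35390
117825 = 3·35390 + 11655
35390 = 3·11655 + 425
11655 = 27·425 + 180
425 = 2·180 + 65
180 = 2·65 + 50
65 = 1·50 + 15
50 = 3·15 + 5
15 = 3·5 + 0
The gcd is 5, not 1, hence no inverse exists.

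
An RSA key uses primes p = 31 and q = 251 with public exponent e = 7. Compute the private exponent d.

2143

φ(n) = (p−1)(q−1) = 30·250 = 7500.
Need d with 7·d ≡ 1 (mod 7500). Apply the extended Euclidean algorithm:
7500 = 1071*7 + 3
7 = 2*3 + 1
3 = 3*1 + 0
Back-substitute:
1 = 7 − 2·3
1 = −2·7500 + 2143·7
So 7·2143 ≡ 1 (mod 7500), hence d = 2143.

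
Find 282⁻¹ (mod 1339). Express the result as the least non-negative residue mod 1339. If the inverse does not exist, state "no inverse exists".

679

Extended Euclidean algorithm:
1339 = 4*282 + 211
282 = 1*211 + 71
211 = 2*71 + 69
71 = 1*69 + 2
69 = 34*2 + 1
2 = 2*1 + 0
gcd = 1, so the inverse exists. Back-substitute:
1 = 69 − 34·2
1 = −34·71 + 35·69
1 = 35·211 − 104·71
1 = −104·282 + 139·211
1 = 139·1339 − 660·282
Thus 282·(-660) ≡ 1 (mod 1339); reducing, -660 mod 1339 = 679.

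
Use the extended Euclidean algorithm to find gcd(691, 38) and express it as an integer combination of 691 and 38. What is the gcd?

Apply Euclid's algorithm to 691 and 38:
691 = 18×38 + 7
38 = 5×7 + 3
7 = 2×3 + 1
3 = 3×1 + 0
gcd(691, 38) = 1.
Working backward:
1 = 7 − 2·3
1 = −2·38 + 11·7
1 = 11·691 − 200·38
So 1 = (11)·691 + (-200)·38.

1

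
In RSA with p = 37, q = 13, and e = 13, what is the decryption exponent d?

133

φ(n) = (p−1)(q−1) = 36·12 = 432.
Need d with 13·d ≡ 1 (mod 432). Apply the extended Euclidean algorithm:
432 = 33×13 + 3
13 = 4×3 + 1
3 = 3×1 + 0
Back-substitute:
1 = 13 − 4·3
1 = −4·432 + 133·13
So 13·133 ≡ 1 (mod 432), hence d = 133.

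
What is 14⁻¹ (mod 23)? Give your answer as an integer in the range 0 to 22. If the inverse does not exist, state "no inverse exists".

5

gcd(23, 14) by repeated division:
23 = 1×14 + 9
14 = 1×9 + 5
9 = 1×5 + 4
5 = 1×4 + 1
4 = 4×1 + 0
The gcd is 1. Working backward:
1 = 5 − 4
1 = −9 + 2·5
1 = 2·14 − 3·9
1 = −3·23 + 5·14
So 14·5 ≡ 1 (mod 23).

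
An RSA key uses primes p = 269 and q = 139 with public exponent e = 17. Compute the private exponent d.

32633

φ(n) = (p−1)(q−1) = 268·138 = 36984.
Need d with 17·d ≡ 1 (mod 36984). Apply the extended Euclidean algorithm:
36984 = 2175×17 + 9
17 = 1×9 + 8
9 = 1×8 + 1
8 = 8×1 + 0
Back-substitute:
1 = 9 − 8
1 = −17 + 2·9
1 = 2·36984 − 4351·17
So 17·(-4351) ≡ 1 (mod 36984), hence d ≡ -4351 ≡ 32633 (mod 36984).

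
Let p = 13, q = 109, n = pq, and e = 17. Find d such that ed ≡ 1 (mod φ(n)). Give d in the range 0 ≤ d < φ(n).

305

φ(n) = (p−1)(q−1) = 12·108 = 1296.
Need d with 17·d ≡ 1 (mod 1296). Apply the extended Euclidean algorithm:
1296 = 76*17 + 4
17 = 4*4 + 1
4 = 4*1 + 0
Back-substitute:
1 = 17 − 4·4
1 = −4·1296 + 305·17
So 17·305 ≡ 1 (mod 1296), hence d = 305.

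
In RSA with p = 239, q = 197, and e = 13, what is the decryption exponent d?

10765

φ(n) = (p−1)(q−1) = 238·196 = 46648.
Need d with 13·d ≡ 1 (mod 46648). Apply the extended Euclidean algorithm:
46648 = 3588×13 + 4
13 = 3×4 + 1
4 = 4×1 + 0
Back-substitute:
1 = 13 − 3·4
1 = −3·46648 + 10765·13
So 13·10765 ≡ 1 (mod 46648), hence d = 10765.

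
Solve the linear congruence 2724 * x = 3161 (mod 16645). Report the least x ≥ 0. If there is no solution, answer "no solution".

First find gcd(2724, 16645):
16645 = 6×2724 + 301
2724 = 9×301 + 15
301 = 20×15 + 1
15 = 15×1 + 0
gcd = 1, so a unique solution mod 16645 exists.
Back-substitute for the Bézout coefficients:
1 = 301 − 20·15
1 = −20·2724 + 181·301
1 = 181·16645 − 1106·2724
So 2724·(-1106) ≡ 1 (mod 16645), giving 2724⁻¹ ≡ 15539.
x ≡ 2724⁻¹·3161 ≡ 15539·3161 ≡ 16029 (mod 16645).

16029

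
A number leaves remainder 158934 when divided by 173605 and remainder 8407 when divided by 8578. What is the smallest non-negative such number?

1231886409

Write x = 158934 + 173605·k. Then 173605·k ≡ 8407 − 158934 ≡ 3877 (mod 8578).
Need 173605⁻¹ mod 8578. Extended Euclid on (8578, 2045):
8578 = 4·2045 + 398
2045 = 5·398 + 55
398 = 7·55 + 13
55 = 4·13 + 3
13 = 4·3 + 1
3 = 3·1 + 0
Back-substitute:
1 = 13 − 4·3
1 = −4·55 + 17·13
1 = 17·398 − 123·55
1 = −123·2045 + 632·398
1 = 632·8578 − 2651·2045
173605⁻¹ ≡ 5927 (mod 8578), so k ≡ 5927·3877 ≡ 7095 (mod 8578).
x = 158934 + 173605·7095 = 1231886409.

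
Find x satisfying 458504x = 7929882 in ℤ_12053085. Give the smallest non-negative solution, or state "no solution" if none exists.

776613

First find gcd(458504, 12053085):
12053085 = 26×458504 + 131981
458504 = 3×131981 + 62561
131981 = 2×62561 + 6859
62561 = 9×6859 + 830
6859 = 8×830 + 219
830 = 3×219 + 173
219 = 1×173 + 46
173 = 3×46 + 35
46 = 1×35 + 11
35 = 3×11 + 2
11 = 5×2 + 1
2 = 2×1 + 0
gcd = 1, so a unique solution mod 12053085 exists.
Back-substitute for the Bézout coefficients:
1 = 11 − 5·2
1 = −5·35 + 16·11
1 = 16·46 − 21·35
1 = −21·173 + 79·46
1 = 79·219 − 100·173
1 = −100·830 + 379·219
1 = 379·6859 − 3132·830
1 = −3132·62561 + 28567·6859
1 = 28567·131981 − 60266·62561
1 = −60266·458504 + 209365·131981
1 = 209365·12053085 − 5503756·458504
So 458504·(-5503756) ≡ 1 (mod 12053085), giving 458504⁻¹ ≡ 6549329.
x ≡ 458504⁻¹·7929882 ≡ 6549329·7929882 ≡ 776613 (mod 12053085).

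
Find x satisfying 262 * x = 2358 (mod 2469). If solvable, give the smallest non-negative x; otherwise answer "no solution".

First find gcd(262, 2469):
2469 = 9·262 + 111
262 = 2·111 + 40
111 = 2·40 + 31
40 = 1·31 + 9
31 = 3·9 + 4
9 = 2·4 + 1
4 = 4·1 + 0
gcd = 1, so a unique solution mod 2469 exists.
Back-substitute for the Bézout coefficients:
1 = 9 − 2·4
1 = −2·31 + 7·9
1 = 7·40 − 9·31
1 = −9·111 + 25·40
1 = 25·262 − 59·111
1 = −59·2469 + 556·262
So 262·(556) ≡ 1 (mod 2469), giving 262⁻¹ ≡ 556.
x ≡ 262⁻¹·2358 ≡ 556·2358 ≡ 9 (mod 2469).

9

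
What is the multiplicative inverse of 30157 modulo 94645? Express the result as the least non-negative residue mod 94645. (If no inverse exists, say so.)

15623

Extended Euclidean algorithm:
94645 = 3*30157 + 4174
30157 = 7*4174 + 939
4174 = 4*939 + 418
939 = 2*418 + 103
418 = 4*103 + 6
103 = 17*6 + 1
6 = 6*1 + 0
Since gcd(30157, 94645) = 1, back-substitute to write 1 as a combination:
1 = 103 − 17·6
1 = −17·418 + 69·103
1 = 69·939 − 155·418
1 = −155·4174 + 689·939
1 = 689·30157 − 4978·4174
1 = −4978·94645 + 15623·30157
So 30157·15623 ≡ 1 (mod 94645).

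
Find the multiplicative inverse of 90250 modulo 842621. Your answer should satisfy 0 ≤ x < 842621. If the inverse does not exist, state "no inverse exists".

Extended Euclidean algorithm:
842621 = 9·90250 + 30371
90250 = 2·30371 + 29508
30371 = 1·29508 + 863
29508 = 34·863 + 166
863 = 5·166 + 33
166 = 5·33 + 1
33 = 33·1 + 0
Since gcd(90250, 842621) = 1, back-substitute to write 1 as a combination:
1 = 166 − 5·33
1 = −5·863 + 26·166
1 = 26·29508 − 889·863
1 = −889·30371 + 915·29508
1 = 915·90250 − 2719·30371
1 = −2719·842621 + 25386·90250
So 90250·25386 ≡ 1 (mod 842621).

25386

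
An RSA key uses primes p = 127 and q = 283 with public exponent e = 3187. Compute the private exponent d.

φ(n) = (p−1)(q−1) = 126·282 = 35532.
Need d with 3187·d ≡ 1 (mod 35532). Apply the extended Euclidean algorithm:
35532 = 11·3187 + 475
3187 = 6·475 + 337
475 = 1·337 + 138
337 = 2·138 + 61
138 = 2·61 + 16
61 = 3·16 + 13
16 = 1·13 + 3
13 = 4·3 + 1
3 = 3·1 + 0
Back-substitute:
1 = 13 − 4·3
1 = −4·16 + 5·13
1 = 5·61 − 19·16
1 = −19·138 + 43·61
1 = 43·337 − 105·138
1 = −105·475 + 148·337
1 = 148·3187 − 993·475
1 = −993·35532 + 11071·3187
So 3187·11071 ≡ 1 (mod 35532), hence d = 11071.

11071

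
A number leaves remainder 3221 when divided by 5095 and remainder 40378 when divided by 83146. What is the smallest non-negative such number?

Write x = 3221 + 5095·k. Then 5095·k ≡ 40378 − 3221 ≡ 37157 (mod 83146).
Need 5095⁻¹ mod 83146. Extended Euclid on (83146, 5095):
83146 = 16*5095 + 1626
5095 = 3*1626 + 217
1626 = 7*217 + 107
217 = 2*107 + 3
107 = 35*3 + 2
3 = 1*2 + 1
2 = 2*1 + 0
Back-substitute:
1 = 3 − 2
1 = −107 + 36·3
1 = 36·217 − 73·107
1 = −73·1626 + 547·217
1 = 547·5095 − 1714·1626
1 = −1714·83146 + 27971·5095
5095⁻¹ ≡ 27971 (mod 83146), so k ≡ 27971·37157 ≡ 76593 (mod 83146).
x = 3221 + 5095·76593 = 390244556.

390244556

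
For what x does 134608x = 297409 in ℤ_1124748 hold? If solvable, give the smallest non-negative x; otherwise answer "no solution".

gcd(134608, 1124748):
1124748 = 8×134608 + 47884
134608 = 2×47884 + 38840
47884 = 1×38840 + 9044
38840 = 4×9044 + 2664
9044 = 3×2664 + 1052
2664 = 2×1052 + 560
1052 = 1×560 + 492
560 = 1×492 + 68
492 = 7×68 + 16
68 = 4×16 + 4
16 = 4×4 + 0
gcd = 4, but 4 ∤ 297409, so the congruence has no solution.

no solution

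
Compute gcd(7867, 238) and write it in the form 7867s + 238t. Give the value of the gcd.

Repeated division:
7867 = 33*238 + 13
238 = 18*13 + 4
13 = 3*4 + 1
4 = 4*1 + 0
gcd(7867, 238) = 1.
Back-substituting:
1 = 13 − 3·4
1 = −3·238 + 55·13
1 = 55·7867 − 1818·238
So 1 = (55)·7867 + (-1818)·238.

1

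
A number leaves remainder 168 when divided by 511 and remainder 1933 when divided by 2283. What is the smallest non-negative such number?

Write x = 168 + 511·k. Then 511·k ≡ 1933 − 168 ≡ 1765 (mod 2283).
Need 511⁻¹ mod 2283. Extended Euclid on (2283, 511):
2283 = 4·511 + 239
511 = 2·239 + 33
239 = 7·33 + 8
33 = 4·8 + 1
8 = 8·1 + 0
Back-substitute:
1 = 33 − 4·8
1 = −4·239 + 29·33
1 = 29·511 − 62·239
1 = −62·2283 + 277·511
511⁻¹ ≡ 277 (mod 2283), so k ≡ 277·1765 ≡ 343 (mod 2283).
x = 168 + 511·343 = 175441.

175441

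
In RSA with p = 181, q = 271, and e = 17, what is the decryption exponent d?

φ(n) = (p−1)(q−1) = 180·270 = 48600.
Need d with 17·d ≡ 1 (mod 48600). Apply the extended Euclidean algorithm:
48600 = 2858*17 + 14
17 = 1*14 + 3
14 = 4*3 + 2
3 = 1*2 + 1
2 = 2*1 + 0
Back-substitute:
1 = 3 − 2
1 = −14 + 5·3
1 = 5·17 − 6·14
1 = −6·48600 + 17153·17
So 17·17153 ≡ 1 (mod 48600), hence d = 17153.

17153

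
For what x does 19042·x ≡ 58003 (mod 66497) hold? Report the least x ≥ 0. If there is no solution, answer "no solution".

First find gcd(19042, 66497):
66497 = 3·19042 + 9371
19042 = 2·9371 + 300
9371 = 31·300 + 71
300 = 4·71 + 16
71 = 4·16 + 7
16 = 2·7 + 2
7 = 3·2 + 1
2 = 2·1 + 0
gcd = 1, so a unique solution mod 66497 exists.
Back-substitute for the Bézout coefficients:
1 = 7 − 3·2
1 = −3·16 + 7·7
1 = 7·71 − 31·16
1 = −31·300 + 131·71
1 = 131·9371 − 4092·300
1 = −4092·19042 + 8315·9371
1 = 8315·66497 − 29037·19042
So 19042·(-29037) ≡ 1 (mod 66497), giving 19042⁻¹ ≡ 37460.
x ≡ 19042⁻¹·58003 ≡ 37460·58003 ≡ 2905 (mod 66497).

2905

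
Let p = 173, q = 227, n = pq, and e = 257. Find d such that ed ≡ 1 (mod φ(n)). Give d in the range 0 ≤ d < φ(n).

25713

φ(n) = (p−1)(q−1) = 172·226 = 38872.
Need d with 257·d ≡ 1 (mod 38872). Apply the extended Euclidean algorithm:
38872 = 151*257 + 65
257 = 3*65 + 62
65 = 1*62 + 3
62 = 20*3 + 2
3 = 1*2 + 1
2 = 2*1 + 0
Back-substitute:
1 = 3 − 2
1 = −62 + 21·3
1 = 21·65 − 22·62
1 = −22·257 + 87·65
1 = 87·38872 − 13159·257
So 257·(-13159) ≡ 1 (mod 38872), hence d ≡ -13159 ≡ 25713 (mod 38872).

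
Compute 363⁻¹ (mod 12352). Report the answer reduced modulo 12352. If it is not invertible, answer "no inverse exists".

8643

gcd(12352, 363) by repeated division:
12352 = 34*363 + 10
363 = 36*10 + 3
10 = 3*3 + 1
3 = 3*1 + 0
The gcd is 1. Working backward:
1 = 10 − 3·3
1 = −3·363 + 109·10
1 = 109·12352 − 3709·363
Hence 363⁻¹ ≡ -3709 ≡ 8643 (mod 12352).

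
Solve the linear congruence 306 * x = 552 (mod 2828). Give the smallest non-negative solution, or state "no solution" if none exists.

1194

First find gcd(306, 2828):
2828 = 9×306 + 74
306 = 4×74 + 10
74 = 7×10 + 4
10 = 2×4 + 2
4 = 2×2 + 0
gcd = 2 and 2 | 552, so solutions exist. Divide through by 2: 153x ≡ 276 (mod 1414).
Now find 153⁻¹ mod 1414:
1414 = 9·153 + 37
153 = 4·37 + 5
37 = 7·5 + 2
5 = 2·2 + 1
2 = 2·1 + 0
Back-substitute:
1 = 5 − 2·2
1 = −2·37 + 15·5
1 = 15·153 − 62·37
1 = −62·1414 + 573·153
So 153⁻¹ ≡ 573 (mod 1414).
Then x ≡ 573·276 ≡ 1194 (mod 1414); the smallest non-negative solution is x = 1194.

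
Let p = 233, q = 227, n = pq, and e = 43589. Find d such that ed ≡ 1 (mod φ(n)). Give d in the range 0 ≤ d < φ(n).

43805

φ(n) = (p−1)(q−1) = 232·226 = 52432.
Need d with 43589·d ≡ 1 (mod 52432). Apply the extended Euclidean algorithm:
52432 = 1×43589 + 8843
43589 = 4×8843 + 8217
8843 = 1×8217 + 626
8217 = 13×626 + 79
626 = 7×79 + 73
79 = 1×73 + 6
73 = 12×6 + 1
6 = 6×1 + 0
Back-substitute:
1 = 73 − 12·6
1 = −12·79 + 13·73
1 = 13·626 − 103·79
1 = −103·8217 + 1352·626
1 = 1352·8843 − 1455·8217
1 = −1455·43589 + 7172·8843
1 = 7172·52432 − 8627·43589
So 43589·(-8627) ≡ 1 (mod 52432), hence d ≡ -8627 ≡ 43805 (mod 52432).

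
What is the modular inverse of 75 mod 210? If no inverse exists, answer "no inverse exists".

Euclidean algorithm on 210, 75:
210 = 2·75 + 60
75 = 1·60 + 15
60 = 4·15 + 0
gcd(75, 210) = 15 ≠ 1, so 75 has no multiplicative inverse modulo 210.

no inverse exists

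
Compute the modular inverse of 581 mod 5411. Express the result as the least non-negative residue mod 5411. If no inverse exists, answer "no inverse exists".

no inverse exists

Compute gcd(581, 5411):
5411 = 9·581 + 182
581 = 3·182 + 35
182 = 5·35 + 7
35 = 5·7 + 0
Since gcd = 7 > 1, 581 is not a unit mod 5411.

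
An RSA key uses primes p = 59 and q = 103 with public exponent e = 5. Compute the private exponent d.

φ(n) = (p−1)(q−1) = 58·102 = 5916.
Need d with 5·d ≡ 1 (mod 5916). Apply the extended Euclidean algorithm:
5916 = 1183*5 + 1
5 = 5*1 + 0
Back-substitute:
1 = 5916 − 1183·5
So 5·(-1183) ≡ 1 (mod 5916), hence d ≡ -1183 ≡ 4733 (mod 5916).

4733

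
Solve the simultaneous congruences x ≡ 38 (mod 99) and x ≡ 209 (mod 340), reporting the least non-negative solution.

Write x = 38 + 99·k. Then 99·k ≡ 209 − 38 ≡ 171 (mod 340).
Need 99⁻¹ mod 340. Extended Euclid on (340, 99):
340 = 3*99 + 43
99 = 2*43 + 13
43 = 3*13 + 4
13 = 3*4 + 1
4 = 4*1 + 0
Back-substitute:
1 = 13 − 3·4
1 = −3·43 + 10·13
1 = 10·99 − 23·43
1 = −23·340 + 79·99
99⁻¹ ≡ 79 (mod 340), so k ≡ 79·171 ≡ 249 (mod 340).
x = 38 + 99·249 = 24689.

24689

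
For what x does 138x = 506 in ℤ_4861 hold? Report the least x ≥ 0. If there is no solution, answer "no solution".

1624

First find gcd(138, 4861):
4861 = 35*138 + 31
138 = 4*31 + 14
31 = 2*14 + 3
14 = 4*3 + 2
3 = 1*2 + 1
2 = 2*1 + 0
gcd = 1, so a unique solution mod 4861 exists.
Back-substitute for the Bézout coefficients:
1 = 3 − 2
1 = −14 + 5·3
1 = 5·31 − 11·14
1 = −11·138 + 49·31
1 = 49·4861 − 1726·138
So 138·(-1726) ≡ 1 (mod 4861), giving 138⁻¹ ≡ 3135.
x ≡ 138⁻¹·506 ≡ 3135·506 ≡ 1624 (mod 4861).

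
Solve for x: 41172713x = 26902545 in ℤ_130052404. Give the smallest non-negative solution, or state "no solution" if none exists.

First find gcd(41172713, 130052404):
130052404 = 3*41172713 + 6534265
41172713 = 6*6534265 + 1967123
6534265 = 3*1967123 + 632896
1967123 = 3*632896 + 68435
632896 = 9*68435 + 16981
68435 = 4*16981 + 511
16981 = 33*511 + 118
511 = 4*118 + 39
118 = 3*39 + 1
39 = 39*1 + 0
gcd = 1, so a unique solution mod 130052404 exists.
Back-substitute for the Bézout coefficients:
1 = 118 − 3·39
1 = −3·511 + 13·118
1 = 13·16981 − 432·511
1 = −432·68435 + 1741·16981
1 = 1741·632896 − 16101·68435
1 = −16101·1967123 + 50044·632896
1 = 50044·6534265 − 166233·1967123
1 = −166233·41172713 + 1047442·6534265
1 = 1047442·130052404 − 3308559·41172713
So 41172713·(-3308559) ≡ 1 (mod 130052404), giving 41172713⁻¹ ≡ 126743845.
x ≡ 41172713⁻¹·26902545 ≡ 126743845·26902545 ≡ 118281773 (mod 130052404).

118281773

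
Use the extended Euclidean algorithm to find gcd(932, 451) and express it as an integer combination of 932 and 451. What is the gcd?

Apply Euclid's algorithm to 932 and 451:
932 = 2×451 + 30
451 = 15×30 + 1
30 = 30×1 + 0
gcd(932, 451) = 1.
Express as a combination:
1 = 451 − 15·30
1 = −15·932 + 31·451
So 1 = (-15)·932 + (31)·451.

1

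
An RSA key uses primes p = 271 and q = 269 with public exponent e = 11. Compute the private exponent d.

φ(n) = (p−1)(q−1) = 270·268 = 72360.
Need d with 11·d ≡ 1 (mod 72360). Apply the extended Euclidean algorithm:
72360 = 6578·11 + 2
11 = 5·2 + 1
2 = 2·1 + 0
Back-substitute:
1 = 11 − 5·2
1 = −5·72360 + 32891·11
So 11·32891 ≡ 1 (mod 72360), hence d = 32891.

32891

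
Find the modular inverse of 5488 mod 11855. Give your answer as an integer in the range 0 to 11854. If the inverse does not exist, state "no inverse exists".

5152

Run Euclid on (11855, 5488):
11855 = 2×5488 + 879
5488 = 6×879 + 214
879 = 4×214 + 23
214 = 9×23 + 7
23 = 3×7 + 2
7 = 3×2 + 1
2 = 2×1 + 0
Since gcd(5488, 11855) = 1, back-substitute to write 1 as a combination:
1 = 7 − 3·2
1 = −3·23 + 10·7
1 = 10·214 − 93·23
1 = −93·879 + 382·214
1 = 382·5488 − 2385·879
1 = −2385·11855 + 5152·5488
So 5488·5152 ≡ 1 (mod 11855).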